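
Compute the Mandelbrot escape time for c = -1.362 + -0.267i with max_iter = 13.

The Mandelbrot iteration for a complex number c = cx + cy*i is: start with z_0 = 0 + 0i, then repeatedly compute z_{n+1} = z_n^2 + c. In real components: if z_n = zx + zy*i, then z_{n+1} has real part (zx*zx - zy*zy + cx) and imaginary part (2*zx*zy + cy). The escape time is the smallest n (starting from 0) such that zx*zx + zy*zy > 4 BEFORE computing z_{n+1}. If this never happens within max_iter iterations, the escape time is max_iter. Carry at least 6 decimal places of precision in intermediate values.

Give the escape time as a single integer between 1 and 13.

z_0 = 0 + 0i, c = -1.3620 + -0.2670i
Iter 1: z = -1.3620 + -0.2670i, |z|^2 = 1.9263
Iter 2: z = 0.4218 + 0.4603i, |z|^2 = 0.3898
Iter 3: z = -1.3960 + 0.1213i, |z|^2 = 1.9635
Iter 4: z = 0.5721 + -0.6056i, |z|^2 = 0.6941
Iter 5: z = -1.4014 + -0.9600i, |z|^2 = 2.8855
Iter 6: z = -0.3195 + 2.4236i, |z|^2 = 5.9760
Escaped at iteration 6

Answer: 6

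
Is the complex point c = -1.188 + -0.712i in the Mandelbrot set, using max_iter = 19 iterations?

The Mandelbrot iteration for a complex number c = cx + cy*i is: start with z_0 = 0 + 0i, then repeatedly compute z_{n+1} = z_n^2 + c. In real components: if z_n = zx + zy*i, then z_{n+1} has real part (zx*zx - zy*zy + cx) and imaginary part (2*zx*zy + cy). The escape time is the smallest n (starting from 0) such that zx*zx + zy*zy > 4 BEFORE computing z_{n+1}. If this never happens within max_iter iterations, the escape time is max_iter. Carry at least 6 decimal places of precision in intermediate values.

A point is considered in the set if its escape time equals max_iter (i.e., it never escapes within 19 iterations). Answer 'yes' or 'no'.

z_0 = 0 + 0i, c = -1.1880 + -0.7120i
Iter 1: z = -1.1880 + -0.7120i, |z|^2 = 1.9183
Iter 2: z = -0.2836 + 0.9797i, |z|^2 = 1.0403
Iter 3: z = -2.0674 + -1.2677i, |z|^2 = 5.8812
Escaped at iteration 3

Answer: no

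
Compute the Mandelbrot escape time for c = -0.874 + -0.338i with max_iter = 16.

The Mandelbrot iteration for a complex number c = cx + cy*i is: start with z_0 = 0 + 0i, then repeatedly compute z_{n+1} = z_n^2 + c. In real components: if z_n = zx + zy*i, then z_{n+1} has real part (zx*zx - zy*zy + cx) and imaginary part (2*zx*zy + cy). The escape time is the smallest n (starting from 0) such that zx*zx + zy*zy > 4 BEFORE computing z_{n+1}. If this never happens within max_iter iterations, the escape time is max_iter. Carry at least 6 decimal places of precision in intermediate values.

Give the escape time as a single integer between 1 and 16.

z_0 = 0 + 0i, c = -0.8740 + -0.3380i
Iter 1: z = -0.8740 + -0.3380i, |z|^2 = 0.8781
Iter 2: z = -0.2244 + 0.2528i, |z|^2 = 0.1143
Iter 3: z = -0.8876 + -0.4515i, |z|^2 = 0.9916
Iter 4: z = -0.2900 + 0.4634i, |z|^2 = 0.2988
Iter 5: z = -1.0046 + -0.6068i, |z|^2 = 1.3775
Iter 6: z = -0.2329 + 0.8812i, |z|^2 = 0.8307
Iter 7: z = -1.5962 + -0.7485i, |z|^2 = 3.1082
Iter 8: z = 1.1138 + 2.0514i, |z|^2 = 5.4489
Escaped at iteration 8

Answer: 8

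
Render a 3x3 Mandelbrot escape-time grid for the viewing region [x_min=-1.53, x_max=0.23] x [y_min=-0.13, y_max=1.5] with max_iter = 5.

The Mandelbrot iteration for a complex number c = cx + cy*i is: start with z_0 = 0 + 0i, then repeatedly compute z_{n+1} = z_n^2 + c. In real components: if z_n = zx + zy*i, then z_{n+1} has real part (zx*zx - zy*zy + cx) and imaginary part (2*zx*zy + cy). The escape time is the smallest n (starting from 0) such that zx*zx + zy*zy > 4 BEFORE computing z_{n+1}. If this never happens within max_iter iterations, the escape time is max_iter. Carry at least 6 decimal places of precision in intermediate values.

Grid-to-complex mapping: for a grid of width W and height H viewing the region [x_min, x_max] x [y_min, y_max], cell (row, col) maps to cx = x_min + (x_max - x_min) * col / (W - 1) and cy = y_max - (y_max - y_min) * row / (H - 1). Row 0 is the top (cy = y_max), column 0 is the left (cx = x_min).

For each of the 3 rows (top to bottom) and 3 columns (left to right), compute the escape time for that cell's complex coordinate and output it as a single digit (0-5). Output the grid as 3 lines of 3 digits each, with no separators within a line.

Answer: 122
355
555

Derivation:
(row=0, col=0): c = -1.5300 + 1.5000i → escape time 1
(row=0, col=1): c = -0.6500 + 1.5000i → escape time 2
(row=0, col=2): c = 0.2300 + 1.5000i → escape time 2
(row=1, col=0): c = -1.5300 + 0.6850i → escape time 3
(row=1, col=1): c = -0.6500 + 0.6850i → escape time 5
(row=1, col=2): c = 0.2300 + 0.6850i → escape time 5
(row=2, col=0): c = -1.5300 + -0.1300i → escape time 5
(row=2, col=1): c = -0.6500 + -0.1300i → escape time 5
(row=2, col=2): c = 0.2300 + -0.1300i → escape time 5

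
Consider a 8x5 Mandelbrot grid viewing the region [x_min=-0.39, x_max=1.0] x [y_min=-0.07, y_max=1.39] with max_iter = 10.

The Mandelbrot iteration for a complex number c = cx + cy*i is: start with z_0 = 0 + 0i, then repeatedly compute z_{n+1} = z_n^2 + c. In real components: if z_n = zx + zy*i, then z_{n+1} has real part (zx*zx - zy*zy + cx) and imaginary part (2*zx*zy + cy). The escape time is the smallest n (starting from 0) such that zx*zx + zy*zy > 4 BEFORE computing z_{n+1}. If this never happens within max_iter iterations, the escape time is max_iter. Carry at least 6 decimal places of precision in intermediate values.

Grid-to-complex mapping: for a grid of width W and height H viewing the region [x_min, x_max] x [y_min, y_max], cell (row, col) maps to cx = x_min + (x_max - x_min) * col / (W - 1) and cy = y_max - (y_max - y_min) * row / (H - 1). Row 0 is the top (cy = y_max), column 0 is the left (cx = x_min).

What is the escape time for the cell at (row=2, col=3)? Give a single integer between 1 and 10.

z_0 = 0 + 0i, c = 0.2057 + 0.6600i
Iter 1: z = 0.2057 + 0.6600i, |z|^2 = 0.4779
Iter 2: z = -0.1876 + 0.9315i, |z|^2 = 0.9030
Iter 3: z = -0.6269 + 0.3105i, |z|^2 = 0.4894
Iter 4: z = 0.5022 + 0.2707i, |z|^2 = 0.3255
Iter 5: z = 0.3847 + 0.9319i, |z|^2 = 1.0164
Iter 6: z = -0.5147 + 1.3770i, |z|^2 = 2.1610
Iter 7: z = -1.4256 + -0.7574i, |z|^2 = 2.6059
Iter 8: z = 1.6643 + 2.8194i, |z|^2 = 10.7191
Escaped at iteration 8

Answer: 8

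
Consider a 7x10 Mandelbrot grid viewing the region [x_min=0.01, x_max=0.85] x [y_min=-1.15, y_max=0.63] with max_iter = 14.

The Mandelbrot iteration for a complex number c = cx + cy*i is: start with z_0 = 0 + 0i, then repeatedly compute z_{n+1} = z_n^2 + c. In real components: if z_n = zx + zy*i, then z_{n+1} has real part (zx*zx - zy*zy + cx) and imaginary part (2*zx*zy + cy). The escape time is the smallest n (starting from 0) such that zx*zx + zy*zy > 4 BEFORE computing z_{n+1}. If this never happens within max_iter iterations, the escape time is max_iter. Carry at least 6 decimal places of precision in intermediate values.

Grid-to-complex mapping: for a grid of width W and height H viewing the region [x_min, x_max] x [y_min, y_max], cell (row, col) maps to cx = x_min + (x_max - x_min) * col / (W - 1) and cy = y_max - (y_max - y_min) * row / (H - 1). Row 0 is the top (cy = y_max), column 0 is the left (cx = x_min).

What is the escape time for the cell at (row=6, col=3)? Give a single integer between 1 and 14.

z_0 = 0 + 0i, c = 0.4300 + -0.5567i
Iter 1: z = 0.4300 + -0.5567i, |z|^2 = 0.4948
Iter 2: z = 0.3050 + -1.0354i, |z|^2 = 1.1651
Iter 3: z = -0.5490 + -1.1883i, |z|^2 = 1.7135
Iter 4: z = -0.6807 + 0.7481i, |z|^2 = 1.0230
Iter 5: z = 0.3336 + -1.5751i, |z|^2 = 2.5922
Iter 6: z = -1.9397 + -1.6076i, |z|^2 = 6.3465
Escaped at iteration 6

Answer: 6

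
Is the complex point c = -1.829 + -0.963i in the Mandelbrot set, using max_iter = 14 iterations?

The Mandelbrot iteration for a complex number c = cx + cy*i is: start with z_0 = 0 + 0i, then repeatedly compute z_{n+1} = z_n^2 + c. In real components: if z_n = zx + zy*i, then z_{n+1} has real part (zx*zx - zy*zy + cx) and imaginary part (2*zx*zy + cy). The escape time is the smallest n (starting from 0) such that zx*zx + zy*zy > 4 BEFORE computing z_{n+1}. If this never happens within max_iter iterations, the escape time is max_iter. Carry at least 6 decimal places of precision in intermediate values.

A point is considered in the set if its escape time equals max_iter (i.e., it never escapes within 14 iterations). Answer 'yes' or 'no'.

z_0 = 0 + 0i, c = -1.8290 + -0.9630i
Iter 1: z = -1.8290 + -0.9630i, |z|^2 = 4.2726
Escaped at iteration 1

Answer: no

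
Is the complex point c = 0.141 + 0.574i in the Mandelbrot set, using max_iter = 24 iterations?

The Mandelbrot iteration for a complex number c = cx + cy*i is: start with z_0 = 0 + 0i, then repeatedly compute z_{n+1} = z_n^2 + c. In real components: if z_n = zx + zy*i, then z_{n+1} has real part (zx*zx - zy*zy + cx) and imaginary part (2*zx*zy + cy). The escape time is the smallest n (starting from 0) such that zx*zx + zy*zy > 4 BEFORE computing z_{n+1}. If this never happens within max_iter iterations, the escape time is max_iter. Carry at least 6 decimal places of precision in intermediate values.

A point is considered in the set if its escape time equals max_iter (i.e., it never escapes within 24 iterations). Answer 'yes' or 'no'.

z_0 = 0 + 0i, c = 0.1410 + 0.5740i
Iter 1: z = 0.1410 + 0.5740i, |z|^2 = 0.3494
Iter 2: z = -0.1686 + 0.7359i, |z|^2 = 0.5699
Iter 3: z = -0.3721 + 0.3259i, |z|^2 = 0.2446
Iter 4: z = 0.1732 + 0.3315i, |z|^2 = 0.1399
Iter 5: z = 0.0611 + 0.6889i, |z|^2 = 0.4783
Iter 6: z = -0.3298 + 0.6582i, |z|^2 = 0.5420
Iter 7: z = -0.1835 + 0.1398i, |z|^2 = 0.0532
Iter 8: z = 0.1551 + 0.5227i, |z|^2 = 0.2973
Iter 9: z = -0.1081 + 0.7361i, |z|^2 = 0.5536
Iter 10: z = -0.3892 + 0.4148i, |z|^2 = 0.3235
Iter 11: z = 0.1204 + 0.2511i, |z|^2 = 0.0776
Iter 12: z = 0.0924 + 0.6345i, |z|^2 = 0.4111
Iter 13: z = -0.2530 + 0.6913i, |z|^2 = 0.5419
Iter 14: z = -0.2729 + 0.2242i, |z|^2 = 0.1247
Iter 15: z = 0.1652 + 0.4517i, |z|^2 = 0.2313
Iter 16: z = -0.0357 + 0.7232i, |z|^2 = 0.5244
Iter 17: z = -0.3808 + 0.5224i, |z|^2 = 0.4179
Iter 18: z = 0.0132 + 0.1762i, |z|^2 = 0.0312
Iter 19: z = 0.1101 + 0.5786i, |z|^2 = 0.3470
Iter 20: z = -0.1817 + 0.7015i, |z|^2 = 0.5251
Iter 21: z = -0.3180 + 0.3191i, |z|^2 = 0.2030
Iter 22: z = 0.1403 + 0.3710i, |z|^2 = 0.1573
Iter 23: z = 0.0230 + 0.6781i, |z|^2 = 0.4604
Did not escape in 24 iterations → in set

Answer: yes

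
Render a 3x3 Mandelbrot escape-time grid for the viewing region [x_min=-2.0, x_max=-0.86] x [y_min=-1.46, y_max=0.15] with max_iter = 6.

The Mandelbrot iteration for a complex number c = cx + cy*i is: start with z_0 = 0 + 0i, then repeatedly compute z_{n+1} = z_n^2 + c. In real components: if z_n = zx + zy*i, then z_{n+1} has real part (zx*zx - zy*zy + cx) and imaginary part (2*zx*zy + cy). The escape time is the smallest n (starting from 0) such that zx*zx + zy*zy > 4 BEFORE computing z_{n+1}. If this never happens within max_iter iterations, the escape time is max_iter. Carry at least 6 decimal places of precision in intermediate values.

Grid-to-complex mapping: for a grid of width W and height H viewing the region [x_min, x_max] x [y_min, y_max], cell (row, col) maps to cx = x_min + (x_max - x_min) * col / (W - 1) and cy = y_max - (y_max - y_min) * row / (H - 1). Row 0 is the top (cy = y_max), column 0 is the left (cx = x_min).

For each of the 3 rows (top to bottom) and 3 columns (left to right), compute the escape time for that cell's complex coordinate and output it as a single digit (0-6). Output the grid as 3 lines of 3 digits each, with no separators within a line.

(row=0, col=0): c = -2.0000 + 0.1500i → escape time 1
(row=0, col=1): c = -1.4300 + 0.1500i → escape time 6
(row=0, col=2): c = -0.8600 + 0.1500i → escape time 6
(row=1, col=0): c = -2.0000 + -0.6550i → escape time 1
(row=1, col=1): c = -1.4300 + -0.6550i → escape time 3
(row=1, col=2): c = -0.8600 + -0.6550i → escape time 4
(row=2, col=0): c = -2.0000 + -1.4600i → escape time 1
(row=2, col=1): c = -1.4300 + -1.4600i → escape time 1
(row=2, col=2): c = -0.8600 + -1.4600i → escape time 2

Answer: 166
134
112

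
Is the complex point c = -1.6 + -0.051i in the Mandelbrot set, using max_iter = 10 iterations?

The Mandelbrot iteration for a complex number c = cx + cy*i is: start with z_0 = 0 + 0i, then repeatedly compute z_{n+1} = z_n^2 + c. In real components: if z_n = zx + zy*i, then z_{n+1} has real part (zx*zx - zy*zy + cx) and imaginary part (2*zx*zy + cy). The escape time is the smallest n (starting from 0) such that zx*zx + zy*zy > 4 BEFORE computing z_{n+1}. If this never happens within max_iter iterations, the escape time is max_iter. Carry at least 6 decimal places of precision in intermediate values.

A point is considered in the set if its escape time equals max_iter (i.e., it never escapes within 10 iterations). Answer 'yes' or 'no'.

z_0 = 0 + 0i, c = -1.6000 + -0.0510i
Iter 1: z = -1.6000 + -0.0510i, |z|^2 = 2.5626
Iter 2: z = 0.9574 + 0.1122i, |z|^2 = 0.9292
Iter 3: z = -0.6960 + 0.1638i, |z|^2 = 0.5112
Iter 4: z = -1.1425 + -0.2791i, |z|^2 = 1.3831
Iter 5: z = -0.3727 + 0.5866i, |z|^2 = 0.4830
Iter 6: z = -1.8053 + -0.4882i, |z|^2 = 3.4973
Iter 7: z = 1.4206 + 1.7117i, |z|^2 = 4.9481
Escaped at iteration 7

Answer: no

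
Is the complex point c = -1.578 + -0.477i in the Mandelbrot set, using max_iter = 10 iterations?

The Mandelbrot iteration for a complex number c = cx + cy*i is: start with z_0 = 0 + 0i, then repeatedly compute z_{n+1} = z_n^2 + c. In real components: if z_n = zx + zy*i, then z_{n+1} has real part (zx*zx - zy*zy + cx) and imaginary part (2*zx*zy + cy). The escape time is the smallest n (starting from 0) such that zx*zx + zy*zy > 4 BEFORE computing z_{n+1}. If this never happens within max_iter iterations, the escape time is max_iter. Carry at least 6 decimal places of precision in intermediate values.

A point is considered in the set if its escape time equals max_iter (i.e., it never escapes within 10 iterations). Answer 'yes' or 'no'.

z_0 = 0 + 0i, c = -1.5780 + -0.4770i
Iter 1: z = -1.5780 + -0.4770i, |z|^2 = 2.7176
Iter 2: z = 0.6846 + 1.0284i, |z|^2 = 1.5262
Iter 3: z = -2.1670 + 0.9310i, |z|^2 = 5.5627
Escaped at iteration 3

Answer: no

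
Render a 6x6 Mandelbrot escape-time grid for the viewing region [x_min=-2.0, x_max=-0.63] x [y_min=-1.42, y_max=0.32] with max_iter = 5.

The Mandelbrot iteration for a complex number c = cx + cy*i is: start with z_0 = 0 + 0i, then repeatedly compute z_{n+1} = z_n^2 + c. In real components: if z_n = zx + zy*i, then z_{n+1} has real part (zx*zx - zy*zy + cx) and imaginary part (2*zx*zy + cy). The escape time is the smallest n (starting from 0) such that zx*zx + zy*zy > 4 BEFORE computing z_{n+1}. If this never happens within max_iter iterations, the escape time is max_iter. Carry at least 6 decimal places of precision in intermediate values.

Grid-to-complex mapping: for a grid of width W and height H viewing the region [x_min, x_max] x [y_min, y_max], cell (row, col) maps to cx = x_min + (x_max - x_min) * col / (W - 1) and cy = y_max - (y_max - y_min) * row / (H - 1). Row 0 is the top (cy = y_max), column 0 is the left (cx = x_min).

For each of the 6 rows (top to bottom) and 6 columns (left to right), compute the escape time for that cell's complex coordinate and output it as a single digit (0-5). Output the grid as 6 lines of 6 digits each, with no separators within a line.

(row=0, col=0): c = -2.0000 + 0.3200i → escape time 1
(row=0, col=1): c = -1.7260 + 0.3200i → escape time 4
(row=0, col=2): c = -1.4520 + 0.3200i → escape time 5
(row=0, col=3): c = -1.1780 + 0.3200i → escape time 5
(row=0, col=4): c = -0.9040 + 0.3200i → escape time 5
(row=0, col=5): c = -0.6300 + 0.3200i → escape time 5
(row=1, col=0): c = -2.0000 + -0.0280i → escape time 1
(row=1, col=1): c = -1.7260 + -0.0280i → escape time 5
(row=1, col=2): c = -1.4520 + -0.0280i → escape time 5
(row=1, col=3): c = -1.1780 + -0.0280i → escape time 5
(row=1, col=4): c = -0.9040 + -0.0280i → escape time 5
(row=1, col=5): c = -0.6300 + -0.0280i → escape time 5
(row=2, col=0): c = -2.0000 + -0.3760i → escape time 1
(row=2, col=1): c = -1.7260 + -0.3760i → escape time 3
(row=2, col=2): c = -1.4520 + -0.3760i → escape time 4
(row=2, col=3): c = -1.1780 + -0.3760i → escape time 5
(row=2, col=4): c = -0.9040 + -0.3760i → escape time 5
(row=2, col=5): c = -0.6300 + -0.3760i → escape time 5
(row=3, col=0): c = -2.0000 + -0.7240i → escape time 1
(row=3, col=1): c = -1.7260 + -0.7240i → escape time 3
(row=3, col=2): c = -1.4520 + -0.7240i → escape time 3
(row=3, col=3): c = -1.1780 + -0.7240i → escape time 3
(row=3, col=4): c = -0.9040 + -0.7240i → escape time 4
(row=3, col=5): c = -0.6300 + -0.7240i → escape time 5
(row=4, col=0): c = -2.0000 + -1.0720i → escape time 1
(row=4, col=1): c = -1.7260 + -1.0720i → escape time 1
(row=4, col=2): c = -1.4520 + -1.0720i → escape time 2
(row=4, col=3): c = -1.1780 + -1.0720i → escape time 3
(row=4, col=4): c = -0.9040 + -1.0720i → escape time 3
(row=4, col=5): c = -0.6300 + -1.0720i → escape time 3
(row=5, col=0): c = -2.0000 + -1.4200i → escape time 1
(row=5, col=1): c = -1.7260 + -1.4200i → escape time 1
(row=5, col=2): c = -1.4520 + -1.4200i → escape time 1
(row=5, col=3): c = -1.1780 + -1.4200i → escape time 2
(row=5, col=4): c = -0.9040 + -1.4200i → escape time 2
(row=5, col=5): c = -0.6300 + -1.4200i → escape time 2

Answer: 145555
155555
134555
133345
112333
111222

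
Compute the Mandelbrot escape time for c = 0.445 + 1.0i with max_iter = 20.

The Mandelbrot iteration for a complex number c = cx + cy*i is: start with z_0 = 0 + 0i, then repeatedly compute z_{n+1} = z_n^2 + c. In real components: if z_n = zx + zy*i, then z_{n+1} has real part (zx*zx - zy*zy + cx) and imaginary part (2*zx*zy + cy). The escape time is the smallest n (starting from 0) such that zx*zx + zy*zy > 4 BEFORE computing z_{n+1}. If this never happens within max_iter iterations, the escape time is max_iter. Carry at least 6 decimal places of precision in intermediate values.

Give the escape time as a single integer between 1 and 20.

z_0 = 0 + 0i, c = 0.4450 + 1.0000i
Iter 1: z = 0.4450 + 1.0000i, |z|^2 = 1.1980
Iter 2: z = -0.3570 + 1.8900i, |z|^2 = 3.6995
Iter 3: z = -2.9997 + -0.3494i, |z|^2 = 9.1201
Escaped at iteration 3

Answer: 3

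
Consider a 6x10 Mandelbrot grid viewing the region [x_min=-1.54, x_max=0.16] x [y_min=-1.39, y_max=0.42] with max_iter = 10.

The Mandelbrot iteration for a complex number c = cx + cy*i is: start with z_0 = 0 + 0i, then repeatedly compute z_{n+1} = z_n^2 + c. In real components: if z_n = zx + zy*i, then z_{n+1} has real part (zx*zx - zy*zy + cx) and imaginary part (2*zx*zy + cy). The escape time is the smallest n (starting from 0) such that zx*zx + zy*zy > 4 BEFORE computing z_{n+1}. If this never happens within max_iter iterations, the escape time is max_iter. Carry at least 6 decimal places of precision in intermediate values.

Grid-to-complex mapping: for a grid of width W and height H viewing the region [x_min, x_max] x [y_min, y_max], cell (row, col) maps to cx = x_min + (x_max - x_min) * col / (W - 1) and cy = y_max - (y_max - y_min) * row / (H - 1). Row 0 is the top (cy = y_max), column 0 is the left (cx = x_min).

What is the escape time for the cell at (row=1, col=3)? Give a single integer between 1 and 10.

z_0 = 0 + 0i, c = -0.5200 + 0.2189i
Iter 1: z = -0.5200 + 0.2189i, |z|^2 = 0.3183
Iter 2: z = -0.2975 + -0.0088i, |z|^2 = 0.0886
Iter 3: z = -0.4316 + 0.2241i, |z|^2 = 0.2365
Iter 4: z = -0.3840 + 0.0255i, |z|^2 = 0.1481
Iter 5: z = -0.3732 + 0.1993i, |z|^2 = 0.1790
Iter 6: z = -0.4204 + 0.0701i, |z|^2 = 0.1817
Iter 7: z = -0.3481 + 0.1599i, |z|^2 = 0.1468
Iter 8: z = -0.4244 + 0.1075i, |z|^2 = 0.1917
Iter 9: z = -0.3515 + 0.1276i, |z|^2 = 0.1398

Answer: 10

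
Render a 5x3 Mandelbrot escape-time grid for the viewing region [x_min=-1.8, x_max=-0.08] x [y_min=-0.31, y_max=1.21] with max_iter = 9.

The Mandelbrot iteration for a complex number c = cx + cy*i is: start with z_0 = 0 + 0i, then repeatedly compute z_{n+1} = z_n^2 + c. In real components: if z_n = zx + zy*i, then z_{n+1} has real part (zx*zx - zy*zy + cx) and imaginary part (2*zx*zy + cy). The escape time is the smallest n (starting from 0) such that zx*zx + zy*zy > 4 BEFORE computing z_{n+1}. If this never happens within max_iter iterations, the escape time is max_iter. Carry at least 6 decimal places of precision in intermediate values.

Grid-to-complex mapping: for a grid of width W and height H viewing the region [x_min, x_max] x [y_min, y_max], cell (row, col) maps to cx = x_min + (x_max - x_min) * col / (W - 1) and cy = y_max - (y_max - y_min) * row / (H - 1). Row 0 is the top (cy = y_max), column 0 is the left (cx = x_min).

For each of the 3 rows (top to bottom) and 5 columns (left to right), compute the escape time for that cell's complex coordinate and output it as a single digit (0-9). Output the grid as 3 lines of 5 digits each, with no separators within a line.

(row=0, col=0): c = -1.8000 + 1.2100i → escape time 1
(row=0, col=1): c = -1.3700 + 1.2100i → escape time 2
(row=0, col=2): c = -0.9400 + 1.2100i → escape time 3
(row=0, col=3): c = -0.5100 + 1.2100i → escape time 3
(row=0, col=4): c = -0.0800 + 1.2100i → escape time 3
(row=1, col=0): c = -1.8000 + 0.4500i → escape time 3
(row=1, col=1): c = -1.3700 + 0.4500i → escape time 4
(row=1, col=2): c = -0.9400 + 0.4500i → escape time 6
(row=1, col=3): c = -0.5100 + 0.4500i → escape time 9
(row=1, col=4): c = -0.0800 + 0.4500i → escape time 9
(row=2, col=0): c = -1.8000 + -0.3100i → escape time 4
(row=2, col=1): c = -1.3700 + -0.3100i → escape time 6
(row=2, col=2): c = -0.9400 + -0.3100i → escape time 9
(row=2, col=3): c = -0.5100 + -0.3100i → escape time 9
(row=2, col=4): c = -0.0800 + -0.3100i → escape time 9

Answer: 12333
34699
46999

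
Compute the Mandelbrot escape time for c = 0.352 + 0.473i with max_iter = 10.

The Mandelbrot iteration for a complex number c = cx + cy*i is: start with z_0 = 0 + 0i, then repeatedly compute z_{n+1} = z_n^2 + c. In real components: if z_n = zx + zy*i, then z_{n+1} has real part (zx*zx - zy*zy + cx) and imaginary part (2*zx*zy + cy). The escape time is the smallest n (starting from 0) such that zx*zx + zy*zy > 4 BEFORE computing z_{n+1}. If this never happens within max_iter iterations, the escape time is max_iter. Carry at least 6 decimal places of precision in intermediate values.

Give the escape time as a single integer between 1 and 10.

Answer: 10

Derivation:
z_0 = 0 + 0i, c = 0.3520 + 0.4730i
Iter 1: z = 0.3520 + 0.4730i, |z|^2 = 0.3476
Iter 2: z = 0.2522 + 0.8060i, |z|^2 = 0.7132
Iter 3: z = -0.2340 + 0.8795i, |z|^2 = 0.8283
Iter 4: z = -0.3668 + 0.0613i, |z|^2 = 0.1383
Iter 5: z = 0.4827 + 0.4280i, |z|^2 = 0.4162
Iter 6: z = 0.4019 + 0.8862i, |z|^2 = 0.9469
Iter 7: z = -0.2719 + 1.1853i, |z|^2 = 1.4788
Iter 8: z = -0.9789 + -0.1716i, |z|^2 = 0.9878
Iter 9: z = 1.2808 + 0.8090i, |z|^2 = 2.2951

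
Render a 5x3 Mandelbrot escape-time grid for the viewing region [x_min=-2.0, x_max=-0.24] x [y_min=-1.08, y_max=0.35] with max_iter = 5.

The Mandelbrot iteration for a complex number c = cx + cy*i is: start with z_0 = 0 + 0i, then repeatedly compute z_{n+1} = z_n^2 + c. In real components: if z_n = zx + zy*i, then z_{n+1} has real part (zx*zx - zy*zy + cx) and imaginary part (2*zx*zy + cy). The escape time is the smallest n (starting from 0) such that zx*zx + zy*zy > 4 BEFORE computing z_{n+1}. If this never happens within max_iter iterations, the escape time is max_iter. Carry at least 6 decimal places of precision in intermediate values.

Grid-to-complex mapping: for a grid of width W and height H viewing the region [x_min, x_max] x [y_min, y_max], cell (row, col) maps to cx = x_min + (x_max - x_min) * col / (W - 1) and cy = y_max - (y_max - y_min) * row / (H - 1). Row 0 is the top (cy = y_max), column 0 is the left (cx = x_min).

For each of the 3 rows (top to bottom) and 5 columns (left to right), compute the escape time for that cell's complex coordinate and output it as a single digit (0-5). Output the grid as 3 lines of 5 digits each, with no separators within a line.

Answer: 14555
14555
12335

Derivation:
(row=0, col=0): c = -2.0000 + 0.3500i → escape time 1
(row=0, col=1): c = -1.5600 + 0.3500i → escape time 4
(row=0, col=2): c = -1.1200 + 0.3500i → escape time 5
(row=0, col=3): c = -0.6800 + 0.3500i → escape time 5
(row=0, col=4): c = -0.2400 + 0.3500i → escape time 5
(row=1, col=0): c = -2.0000 + -0.3650i → escape time 1
(row=1, col=1): c = -1.5600 + -0.3650i → escape time 4
(row=1, col=2): c = -1.1200 + -0.3650i → escape time 5
(row=1, col=3): c = -0.6800 + -0.3650i → escape time 5
(row=1, col=4): c = -0.2400 + -0.3650i → escape time 5
(row=2, col=0): c = -2.0000 + -1.0800i → escape time 1
(row=2, col=1): c = -1.5600 + -1.0800i → escape time 2
(row=2, col=2): c = -1.1200 + -1.0800i → escape time 3
(row=2, col=3): c = -0.6800 + -1.0800i → escape time 3
(row=2, col=4): c = -0.2400 + -1.0800i → escape time 5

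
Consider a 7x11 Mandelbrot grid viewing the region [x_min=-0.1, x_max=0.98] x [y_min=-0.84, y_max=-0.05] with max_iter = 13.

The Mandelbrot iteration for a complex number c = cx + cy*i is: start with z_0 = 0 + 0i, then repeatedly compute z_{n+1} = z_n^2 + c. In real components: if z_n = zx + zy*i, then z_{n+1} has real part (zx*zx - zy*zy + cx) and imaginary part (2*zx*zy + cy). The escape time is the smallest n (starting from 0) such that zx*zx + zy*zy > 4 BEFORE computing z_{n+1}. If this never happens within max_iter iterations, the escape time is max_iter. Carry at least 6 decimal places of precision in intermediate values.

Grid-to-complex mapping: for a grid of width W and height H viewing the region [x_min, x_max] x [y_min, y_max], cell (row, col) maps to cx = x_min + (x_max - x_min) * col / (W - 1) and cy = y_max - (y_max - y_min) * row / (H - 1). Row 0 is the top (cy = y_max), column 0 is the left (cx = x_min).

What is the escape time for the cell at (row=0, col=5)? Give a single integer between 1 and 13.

z_0 = 0 + 0i, c = 0.8000 + -0.0500i
Iter 1: z = 0.8000 + -0.0500i, |z|^2 = 0.6425
Iter 2: z = 1.4375 + -0.1300i, |z|^2 = 2.0833
Iter 3: z = 2.8495 + -0.4238i, |z|^2 = 8.2992
Escaped at iteration 3

Answer: 3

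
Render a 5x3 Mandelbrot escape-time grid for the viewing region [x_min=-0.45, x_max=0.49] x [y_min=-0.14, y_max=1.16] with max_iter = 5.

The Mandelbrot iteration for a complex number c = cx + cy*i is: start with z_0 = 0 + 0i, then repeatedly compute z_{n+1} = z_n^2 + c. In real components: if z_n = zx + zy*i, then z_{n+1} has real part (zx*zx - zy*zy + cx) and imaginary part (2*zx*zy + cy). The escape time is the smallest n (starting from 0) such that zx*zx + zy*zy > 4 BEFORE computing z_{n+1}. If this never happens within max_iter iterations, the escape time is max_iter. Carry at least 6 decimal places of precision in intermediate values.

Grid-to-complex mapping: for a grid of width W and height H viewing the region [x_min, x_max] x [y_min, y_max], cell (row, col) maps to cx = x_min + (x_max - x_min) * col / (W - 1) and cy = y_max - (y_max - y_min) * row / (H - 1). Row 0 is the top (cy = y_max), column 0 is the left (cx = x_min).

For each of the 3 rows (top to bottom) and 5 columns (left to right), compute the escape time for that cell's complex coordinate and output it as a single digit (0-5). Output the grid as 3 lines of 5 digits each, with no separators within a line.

Answer: 34322
55555
55555

Derivation:
(row=0, col=0): c = -0.4500 + 1.1600i → escape time 3
(row=0, col=1): c = -0.2150 + 1.1600i → escape time 4
(row=0, col=2): c = 0.0200 + 1.1600i → escape time 3
(row=0, col=3): c = 0.2550 + 1.1600i → escape time 2
(row=0, col=4): c = 0.4900 + 1.1600i → escape time 2
(row=1, col=0): c = -0.4500 + 0.5100i → escape time 5
(row=1, col=1): c = -0.2150 + 0.5100i → escape time 5
(row=1, col=2): c = 0.0200 + 0.5100i → escape time 5
(row=1, col=3): c = 0.2550 + 0.5100i → escape time 5
(row=1, col=4): c = 0.4900 + 0.5100i → escape time 5
(row=2, col=0): c = -0.4500 + -0.1400i → escape time 5
(row=2, col=1): c = -0.2150 + -0.1400i → escape time 5
(row=2, col=2): c = 0.0200 + -0.1400i → escape time 5
(row=2, col=3): c = 0.2550 + -0.1400i → escape time 5
(row=2, col=4): c = 0.4900 + -0.1400i → escape time 5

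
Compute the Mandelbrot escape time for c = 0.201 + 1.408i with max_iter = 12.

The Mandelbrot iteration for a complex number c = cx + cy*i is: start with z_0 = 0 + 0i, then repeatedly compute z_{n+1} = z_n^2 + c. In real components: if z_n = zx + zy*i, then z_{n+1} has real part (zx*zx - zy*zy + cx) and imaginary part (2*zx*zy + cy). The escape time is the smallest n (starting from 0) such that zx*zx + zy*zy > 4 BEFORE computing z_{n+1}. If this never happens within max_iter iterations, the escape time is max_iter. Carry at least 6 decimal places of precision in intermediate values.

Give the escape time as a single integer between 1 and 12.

Answer: 2

Derivation:
z_0 = 0 + 0i, c = 0.2010 + 1.4080i
Iter 1: z = 0.2010 + 1.4080i, |z|^2 = 2.0229
Iter 2: z = -1.7411 + 1.9740i, |z|^2 = 6.9280
Escaped at iteration 2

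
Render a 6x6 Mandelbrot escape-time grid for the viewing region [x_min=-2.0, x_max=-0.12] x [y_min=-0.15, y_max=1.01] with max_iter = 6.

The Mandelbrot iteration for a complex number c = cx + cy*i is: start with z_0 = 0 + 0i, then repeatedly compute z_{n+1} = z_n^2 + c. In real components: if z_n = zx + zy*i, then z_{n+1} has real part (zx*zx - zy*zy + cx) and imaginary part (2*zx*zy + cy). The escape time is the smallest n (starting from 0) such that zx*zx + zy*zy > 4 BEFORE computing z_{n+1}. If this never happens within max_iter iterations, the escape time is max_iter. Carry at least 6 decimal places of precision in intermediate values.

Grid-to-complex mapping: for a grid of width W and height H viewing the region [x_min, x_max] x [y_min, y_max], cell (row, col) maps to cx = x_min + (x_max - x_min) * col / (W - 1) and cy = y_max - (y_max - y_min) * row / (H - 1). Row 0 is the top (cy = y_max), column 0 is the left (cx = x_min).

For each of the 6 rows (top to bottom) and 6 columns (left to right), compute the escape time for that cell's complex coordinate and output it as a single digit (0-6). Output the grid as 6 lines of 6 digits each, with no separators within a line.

(row=0, col=0): c = -2.0000 + 1.0100i → escape time 1
(row=0, col=1): c = -1.6240 + 1.0100i → escape time 2
(row=0, col=2): c = -1.2480 + 1.0100i → escape time 3
(row=0, col=3): c = -0.8720 + 1.0100i → escape time 3
(row=0, col=4): c = -0.4960 + 1.0100i → escape time 4
(row=0, col=5): c = -0.1200 + 1.0100i → escape time 6
(row=1, col=0): c = -2.0000 + 0.7780i → escape time 1
(row=1, col=1): c = -1.6240 + 0.7780i → escape time 3
(row=1, col=2): c = -1.2480 + 0.7780i → escape time 3
(row=1, col=3): c = -0.8720 + 0.7780i → escape time 4
(row=1, col=4): c = -0.4960 + 0.7780i → escape time 6
(row=1, col=5): c = -0.1200 + 0.7780i → escape time 6
(row=2, col=0): c = -2.0000 + 0.5460i → escape time 1
(row=2, col=1): c = -1.6240 + 0.5460i → escape time 3
(row=2, col=2): c = -1.2480 + 0.5460i → escape time 4
(row=2, col=3): c = -0.8720 + 0.5460i → escape time 5
(row=2, col=4): c = -0.4960 + 0.5460i → escape time 6
(row=2, col=5): c = -0.1200 + 0.5460i → escape time 6
(row=3, col=0): c = -2.0000 + 0.3140i → escape time 1
(row=3, col=1): c = -1.6240 + 0.3140i → escape time 4
(row=3, col=2): c = -1.2480 + 0.3140i → escape time 6
(row=3, col=3): c = -0.8720 + 0.3140i → escape time 6
(row=3, col=4): c = -0.4960 + 0.3140i → escape time 6
(row=3, col=5): c = -0.1200 + 0.3140i → escape time 6
(row=4, col=0): c = -2.0000 + 0.0820i → escape time 1
(row=4, col=1): c = -1.6240 + 0.0820i → escape time 6
(row=4, col=2): c = -1.2480 + 0.0820i → escape time 6
(row=4, col=3): c = -0.8720 + 0.0820i → escape time 6
(row=4, col=4): c = -0.4960 + 0.0820i → escape time 6
(row=4, col=5): c = -0.1200 + 0.0820i → escape time 6
(row=5, col=0): c = -2.0000 + -0.1500i → escape time 1
(row=5, col=1): c = -1.6240 + -0.1500i → escape time 5
(row=5, col=2): c = -1.2480 + -0.1500i → escape time 6
(row=5, col=3): c = -0.8720 + -0.1500i → escape time 6
(row=5, col=4): c = -0.4960 + -0.1500i → escape time 6
(row=5, col=5): c = -0.1200 + -0.1500i → escape time 6

Answer: 123346
133466
134566
146666
166666
156666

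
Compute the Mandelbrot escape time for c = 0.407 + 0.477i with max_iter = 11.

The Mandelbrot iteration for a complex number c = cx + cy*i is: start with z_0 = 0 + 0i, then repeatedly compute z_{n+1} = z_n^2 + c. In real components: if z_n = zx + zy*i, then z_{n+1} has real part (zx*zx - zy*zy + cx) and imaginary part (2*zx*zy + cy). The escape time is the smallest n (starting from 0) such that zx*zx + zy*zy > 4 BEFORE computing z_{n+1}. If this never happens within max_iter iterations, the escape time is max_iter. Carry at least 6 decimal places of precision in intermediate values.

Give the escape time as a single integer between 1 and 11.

Answer: 7

Derivation:
z_0 = 0 + 0i, c = 0.4070 + 0.4770i
Iter 1: z = 0.4070 + 0.4770i, |z|^2 = 0.3932
Iter 2: z = 0.3451 + 0.8653i, |z|^2 = 0.8678
Iter 3: z = -0.2226 + 1.0742i, |z|^2 = 1.2036
Iter 4: z = -0.6975 + -0.0013i, |z|^2 = 0.4865
Iter 5: z = 0.8935 + 0.4787i, |z|^2 = 1.0275
Iter 6: z = 0.9761 + 1.3325i, |z|^2 = 2.7282
Iter 7: z = -0.4158 + 3.0781i, |z|^2 = 9.6478
Escaped at iteration 7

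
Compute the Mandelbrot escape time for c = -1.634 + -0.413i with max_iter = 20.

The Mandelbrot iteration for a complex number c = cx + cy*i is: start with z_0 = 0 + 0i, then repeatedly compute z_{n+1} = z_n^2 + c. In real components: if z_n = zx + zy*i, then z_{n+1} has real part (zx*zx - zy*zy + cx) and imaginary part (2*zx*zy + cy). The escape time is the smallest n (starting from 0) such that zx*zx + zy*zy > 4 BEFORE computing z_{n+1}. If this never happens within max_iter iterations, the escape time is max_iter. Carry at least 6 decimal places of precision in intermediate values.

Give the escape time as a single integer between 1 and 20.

z_0 = 0 + 0i, c = -1.6340 + -0.4130i
Iter 1: z = -1.6340 + -0.4130i, |z|^2 = 2.8405
Iter 2: z = 0.8654 + 0.9367i, |z|^2 = 1.6263
Iter 3: z = -1.7625 + 1.2082i, |z|^2 = 4.5661
Escaped at iteration 3

Answer: 3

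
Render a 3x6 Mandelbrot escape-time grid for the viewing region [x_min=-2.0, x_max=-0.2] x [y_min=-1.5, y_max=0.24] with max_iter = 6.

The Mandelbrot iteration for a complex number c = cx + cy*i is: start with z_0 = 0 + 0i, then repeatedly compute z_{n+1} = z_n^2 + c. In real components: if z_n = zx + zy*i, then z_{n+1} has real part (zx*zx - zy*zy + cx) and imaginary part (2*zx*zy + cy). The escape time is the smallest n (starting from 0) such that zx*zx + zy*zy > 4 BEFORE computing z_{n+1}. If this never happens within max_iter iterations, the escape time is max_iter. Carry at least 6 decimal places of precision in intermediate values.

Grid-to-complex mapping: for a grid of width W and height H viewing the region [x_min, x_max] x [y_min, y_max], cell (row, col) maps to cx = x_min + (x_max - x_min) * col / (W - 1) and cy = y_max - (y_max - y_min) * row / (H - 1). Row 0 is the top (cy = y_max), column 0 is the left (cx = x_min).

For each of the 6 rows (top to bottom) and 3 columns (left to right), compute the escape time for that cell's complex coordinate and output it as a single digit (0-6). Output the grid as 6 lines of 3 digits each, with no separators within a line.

Answer: 166
166
156
136
134
122

Derivation:
(row=0, col=0): c = -2.0000 + 0.2400i → escape time 1
(row=0, col=1): c = -1.1000 + 0.2400i → escape time 6
(row=0, col=2): c = -0.2000 + 0.2400i → escape time 6
(row=1, col=0): c = -2.0000 + -0.1080i → escape time 1
(row=1, col=1): c = -1.1000 + -0.1080i → escape time 6
(row=1, col=2): c = -0.2000 + -0.1080i → escape time 6
(row=2, col=0): c = -2.0000 + -0.4560i → escape time 1
(row=2, col=1): c = -1.1000 + -0.4560i → escape time 5
(row=2, col=2): c = -0.2000 + -0.4560i → escape time 6
(row=3, col=0): c = -2.0000 + -0.8040i → escape time 1
(row=3, col=1): c = -1.1000 + -0.8040i → escape time 3
(row=3, col=2): c = -0.2000 + -0.8040i → escape time 6
(row=4, col=0): c = -2.0000 + -1.1520i → escape time 1
(row=4, col=1): c = -1.1000 + -1.1520i → escape time 3
(row=4, col=2): c = -0.2000 + -1.1520i → escape time 4
(row=5, col=0): c = -2.0000 + -1.5000i → escape time 1
(row=5, col=1): c = -1.1000 + -1.5000i → escape time 2
(row=5, col=2): c = -0.2000 + -1.5000i → escape time 2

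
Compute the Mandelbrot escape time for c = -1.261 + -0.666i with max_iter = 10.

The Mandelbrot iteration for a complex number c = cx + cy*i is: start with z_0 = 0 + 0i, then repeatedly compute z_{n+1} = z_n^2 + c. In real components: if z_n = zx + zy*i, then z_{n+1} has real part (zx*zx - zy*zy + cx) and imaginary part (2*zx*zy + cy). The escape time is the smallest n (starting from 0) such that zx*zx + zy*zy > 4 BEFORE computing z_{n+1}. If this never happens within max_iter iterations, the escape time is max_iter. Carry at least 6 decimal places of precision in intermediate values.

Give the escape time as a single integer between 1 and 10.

z_0 = 0 + 0i, c = -1.2610 + -0.6660i
Iter 1: z = -1.2610 + -0.6660i, |z|^2 = 2.0337
Iter 2: z = -0.1144 + 1.0137i, |z|^2 = 1.0406
Iter 3: z = -2.2754 + -0.8980i, |z|^2 = 5.9838
Escaped at iteration 3

Answer: 3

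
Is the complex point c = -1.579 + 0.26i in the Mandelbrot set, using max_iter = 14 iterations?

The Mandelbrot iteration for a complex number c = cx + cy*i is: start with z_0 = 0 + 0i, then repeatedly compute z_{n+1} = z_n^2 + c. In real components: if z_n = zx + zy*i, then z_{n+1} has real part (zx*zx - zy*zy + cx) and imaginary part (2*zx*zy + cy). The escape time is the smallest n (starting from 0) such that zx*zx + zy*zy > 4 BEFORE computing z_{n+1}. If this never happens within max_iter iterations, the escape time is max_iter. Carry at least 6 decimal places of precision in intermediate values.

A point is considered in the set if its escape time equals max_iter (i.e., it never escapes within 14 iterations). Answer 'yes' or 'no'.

z_0 = 0 + 0i, c = -1.5790 + 0.2600i
Iter 1: z = -1.5790 + 0.2600i, |z|^2 = 2.5608
Iter 2: z = 0.8466 + -0.5611i, |z|^2 = 1.0316
Iter 3: z = -1.1770 + -0.6901i, |z|^2 = 1.8615
Iter 4: z = -0.6698 + 1.8844i, |z|^2 = 3.9998
Iter 5: z = -4.6814 + -2.2645i, |z|^2 = 27.0435
Escaped at iteration 5

Answer: no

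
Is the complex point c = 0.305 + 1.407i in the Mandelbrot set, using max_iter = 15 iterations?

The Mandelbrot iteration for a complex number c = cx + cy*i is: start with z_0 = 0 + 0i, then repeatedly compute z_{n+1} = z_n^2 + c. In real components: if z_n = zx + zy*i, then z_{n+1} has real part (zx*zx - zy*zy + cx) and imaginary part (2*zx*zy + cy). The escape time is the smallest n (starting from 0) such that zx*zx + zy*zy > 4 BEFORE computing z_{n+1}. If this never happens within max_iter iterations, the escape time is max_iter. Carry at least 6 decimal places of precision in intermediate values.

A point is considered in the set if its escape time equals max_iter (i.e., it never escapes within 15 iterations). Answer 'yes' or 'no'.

Answer: no

Derivation:
z_0 = 0 + 0i, c = 0.3050 + 1.4070i
Iter 1: z = 0.3050 + 1.4070i, |z|^2 = 2.0727
Iter 2: z = -1.5816 + 2.2653i, |z|^2 = 7.6330
Escaped at iteration 2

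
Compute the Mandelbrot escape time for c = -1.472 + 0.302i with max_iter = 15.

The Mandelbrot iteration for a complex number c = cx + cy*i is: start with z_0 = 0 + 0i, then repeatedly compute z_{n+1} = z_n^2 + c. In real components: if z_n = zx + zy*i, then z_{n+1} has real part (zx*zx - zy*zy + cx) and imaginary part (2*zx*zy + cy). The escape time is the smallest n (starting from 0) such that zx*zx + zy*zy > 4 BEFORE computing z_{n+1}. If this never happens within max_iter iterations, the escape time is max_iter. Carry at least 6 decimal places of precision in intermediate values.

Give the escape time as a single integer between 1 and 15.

Answer: 5

Derivation:
z_0 = 0 + 0i, c = -1.4720 + 0.3020i
Iter 1: z = -1.4720 + 0.3020i, |z|^2 = 2.2580
Iter 2: z = 0.6036 + -0.5871i, |z|^2 = 0.7090
Iter 3: z = -1.4524 + -0.4067i, |z|^2 = 2.2748
Iter 4: z = 0.4719 + 1.4834i, |z|^2 = 2.4231
Iter 5: z = -3.4497 + 1.7022i, |z|^2 = 14.7976
Escaped at iteration 5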